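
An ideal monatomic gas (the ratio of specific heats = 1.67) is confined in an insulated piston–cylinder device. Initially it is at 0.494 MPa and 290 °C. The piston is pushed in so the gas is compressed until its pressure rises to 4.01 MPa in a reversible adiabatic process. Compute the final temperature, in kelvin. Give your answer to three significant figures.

Along an adiabat T P^((1−γ)/γ) is constant, so T₂ = T₁ (P₂/P₁)^((γ−1)/γ).
T₁ = 290 °C = 563.1 K.
T₂ = 563.1 × (4.01/0.494)^(0.401) = 1305 K.

T₂ ≈ 1300 K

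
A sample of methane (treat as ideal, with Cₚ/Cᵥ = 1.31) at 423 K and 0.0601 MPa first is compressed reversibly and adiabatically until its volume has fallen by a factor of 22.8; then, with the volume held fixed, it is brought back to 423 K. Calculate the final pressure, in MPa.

P₃ ≈ 1.37 MPa

Adiabatic step (PV^γ = const): P₂ = 0.0601×22.8^(1.31) = 3.612 MPa; T₂ = 423×22.8^(0.31) = 1115 K.
Isochoric: P₃ = P₂(T₃/T₂) = 3.612 × (423/1115) = 1.37 MPa.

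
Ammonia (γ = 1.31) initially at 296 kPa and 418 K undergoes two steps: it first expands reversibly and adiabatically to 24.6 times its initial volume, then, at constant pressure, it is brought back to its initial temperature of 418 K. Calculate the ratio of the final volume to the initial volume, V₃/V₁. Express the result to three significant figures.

Adiabatic step: V₂/V₁ = 24.6; T₂ = T₁·(1/24.6)^(0.31) = 154.9 K.
Isobaric step: V₃/V₂ = T₃/T₂ = 418/154.9.
V₃/V₁ = (V₂/V₁)(V₃/V₂) = 24.6 × (418/154.9) = 66.39.

V₃/V₁ ≈ 66.4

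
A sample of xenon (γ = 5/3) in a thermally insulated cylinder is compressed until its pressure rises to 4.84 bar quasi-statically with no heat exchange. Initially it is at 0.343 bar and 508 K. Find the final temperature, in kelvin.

Along an adiabat T P^((1−γ)/γ) is constant, so T₂ = T₁ (P₂/P₁)^((γ−1)/γ).
T₂ = 508 × (4.84/0.343)^(2/5) = 1464 K.

T₂ ≈ 1460 K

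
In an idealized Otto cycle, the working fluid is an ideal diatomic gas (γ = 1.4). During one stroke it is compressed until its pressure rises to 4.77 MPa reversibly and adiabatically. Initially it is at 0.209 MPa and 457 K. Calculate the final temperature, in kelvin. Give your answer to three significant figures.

T₂ ≈ 1120 K

Adiabatic: T₂/T₁ = (P₂/P₁)^((γ−1)/γ).
T₂ = 457 × (4.77/0.209)^(0.286) = 1117 K.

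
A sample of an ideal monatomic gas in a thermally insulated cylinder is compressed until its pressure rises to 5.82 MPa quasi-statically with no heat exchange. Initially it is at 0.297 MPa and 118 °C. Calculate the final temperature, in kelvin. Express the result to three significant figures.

Along an adiabat T P^((1−γ)/γ) is constant, so T₂ = T₁ (P₂/P₁)^((γ−1)/γ).
For a monatomic ideal gas γ = 5/3, so (γ−1)/γ = 2/5.
T₁ = 118 °C = 391.1 K.
T₂ = 391.1 × (5.82/0.297)^(2/5) = 1286 K.

T₂ ≈ 1290 K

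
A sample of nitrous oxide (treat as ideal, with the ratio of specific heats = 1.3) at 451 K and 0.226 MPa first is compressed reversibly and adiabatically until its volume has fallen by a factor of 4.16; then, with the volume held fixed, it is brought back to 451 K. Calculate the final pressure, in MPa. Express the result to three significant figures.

Adiabatic step (PV^γ = const): P₂ = 0.226×4.16^(1.3) = 1.442 MPa; T₂ = 451×4.16^(0.3) = 691.7 K.
Isochoric: P₃ = P₂(T₃/T₂) = 1.442 × (451/691.7) = 0.9402 MPa.

P₃ ≈ 0.940 MPa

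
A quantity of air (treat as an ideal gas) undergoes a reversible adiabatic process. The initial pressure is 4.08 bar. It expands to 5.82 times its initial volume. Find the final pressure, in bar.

Adiabatic: P₁V₁^γ = P₂V₂^γ ⇒ P₂ = P₁ (V₁/V₂)^γ.
For a diatomic ideal gas γ = 7/5.
P₂ = 4.08 × (1/5.82)^(7/5) = 0.3466 bar.

P₂ ≈ 0.347 bar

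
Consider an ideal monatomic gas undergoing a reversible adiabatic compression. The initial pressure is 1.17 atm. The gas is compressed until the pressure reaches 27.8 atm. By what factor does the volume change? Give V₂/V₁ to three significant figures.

V₂/V₁ ≈ 0.149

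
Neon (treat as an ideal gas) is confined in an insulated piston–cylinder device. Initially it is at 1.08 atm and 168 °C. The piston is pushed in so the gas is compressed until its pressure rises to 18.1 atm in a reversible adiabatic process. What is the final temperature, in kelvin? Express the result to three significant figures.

T₂ ≈ 1360 K

Adiabatic: T₂/T₁ = (P₂/P₁)^((γ−1)/γ).
For a monatomic ideal gas γ = 5/3, so (γ−1)/γ = 2/5.
T₁ = 168 °C = 441.1 K.
T₂ = 441.1 × (18.1/1.08)^(2/5) = 1362 K.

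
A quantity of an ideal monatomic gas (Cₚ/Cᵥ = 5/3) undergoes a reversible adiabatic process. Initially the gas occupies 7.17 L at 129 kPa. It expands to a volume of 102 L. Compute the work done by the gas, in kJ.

W ≈ 1.15 kJ

P₂ = P₁(V₁/V₂)^γ = 129×(7.17/102)^(5/3) = 1.545 kPa.
For a reversible adiabat, W_by_gas = (P₁V₁ − P₂V₂)/(γ−1).
W_by = (129000×0.00717 − 1545×0.102) / (2/3) = 1151 J.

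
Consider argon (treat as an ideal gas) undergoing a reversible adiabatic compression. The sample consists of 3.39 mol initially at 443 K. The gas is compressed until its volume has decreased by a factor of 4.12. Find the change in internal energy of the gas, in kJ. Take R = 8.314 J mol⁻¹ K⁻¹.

ΔU ≈ 29.4 kJ

For a reversible adiabat TV^(γ−1) is constant, so T₂ = T₁ (V₁/V₂)^(γ−1).
γ = 5/3 for a monatomic ideal gas, so γ−1 = 2/3.
T₂ = 443 × 4.12^(2/3) = 1139 K.
Q = 0, so ΔU = W_on_gas = nCᵥΔT with Cᵥ = R/(γ−1) = 12.47 J/(mol·K).
ΔU = 3.39 × 12.47 × (1139 − 443) = 29400 J.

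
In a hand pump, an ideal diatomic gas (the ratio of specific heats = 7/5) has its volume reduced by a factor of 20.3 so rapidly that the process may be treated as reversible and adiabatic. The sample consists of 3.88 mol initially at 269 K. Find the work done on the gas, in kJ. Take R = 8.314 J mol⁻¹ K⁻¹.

W ≈ 50.6 kJ

For a reversible adiabat TV^(γ−1) is constant, so T₂ = T₁ (V₁/V₂)^(γ−1).
T₂ = 269 × 20.3^(2/5) = 896.9 K.
Q = 0, so ΔU = W_on_gas = nCᵥΔT with Cᵥ = R/(γ−1) = 20.79 J/(mol·K).
ΔU = 3.88 × 20.79 × (896.9 − 269) = 50640 J.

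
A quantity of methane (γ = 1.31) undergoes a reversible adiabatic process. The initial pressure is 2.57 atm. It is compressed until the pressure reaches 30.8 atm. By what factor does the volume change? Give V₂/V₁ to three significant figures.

From PV^γ = const, V₂/V₁ = (P₁/P₂)^(1/γ).
V₂/V₁ = (2.57/30.8)^(0.763) = 0.1502.

V₂/V₁ ≈ 0.150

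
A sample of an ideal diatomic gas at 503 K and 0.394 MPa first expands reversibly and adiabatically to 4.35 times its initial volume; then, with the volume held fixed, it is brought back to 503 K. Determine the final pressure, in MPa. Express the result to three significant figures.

P₃ ≈ 0.0906 MPa

For a diatomic ideal gas γ = 7/5.
Adiabatic step (PV^γ = const): P₂ = 0.394×(1/4.35)^(7/5) = 0.05031 MPa; T₂ = 503×(1/4.35)^(2/5) = 279.4 K.
Isochoric: P₃ = P₂(T₃/T₂) = 0.05031 × (503/279.4) = 0.09057 MPa.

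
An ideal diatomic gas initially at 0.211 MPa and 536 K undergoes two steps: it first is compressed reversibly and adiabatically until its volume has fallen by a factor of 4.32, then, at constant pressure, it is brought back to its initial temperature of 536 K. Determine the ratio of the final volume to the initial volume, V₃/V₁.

For a diatomic ideal gas γ = 7/5.
Adiabatic step: V₂/V₁ = 0.2315; T₂ = T₁·4.32^(2/5) = 962.4 K.
Isobaric step: V₃/V₂ = T₃/T₂ = 536/962.4.
V₃/V₁ = (V₂/V₁)(V₃/V₂) = 0.2315 × (536/962.4) = 0.1289.

V₃/V₁ ≈ 0.129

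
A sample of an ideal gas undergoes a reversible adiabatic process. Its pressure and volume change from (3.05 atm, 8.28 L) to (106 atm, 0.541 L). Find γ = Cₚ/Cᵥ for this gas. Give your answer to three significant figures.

PV^γ = const ⇒ γ = ln(P₂/P₁) / ln(V₁/V₂).
γ = ln(106/3.05) / ln(8.28/0.541) = 1.301.

γ ≈ 1.30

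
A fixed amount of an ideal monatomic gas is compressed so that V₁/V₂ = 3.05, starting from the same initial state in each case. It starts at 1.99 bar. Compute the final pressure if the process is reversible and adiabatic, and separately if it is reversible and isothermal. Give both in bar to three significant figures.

For a monatomic ideal gas γ = 5/3.
Isothermal: P₂ = P₁(V₁/V₂) = 1.99×3.05 = 6.069 bar.
Adiabatic: P₂ = P₁(V₁/V₂)^γ = 1.99×3.05^(5/3) = 12.76 bar.

adiabatic: 12.8 bar; isothermal: 6.07 bar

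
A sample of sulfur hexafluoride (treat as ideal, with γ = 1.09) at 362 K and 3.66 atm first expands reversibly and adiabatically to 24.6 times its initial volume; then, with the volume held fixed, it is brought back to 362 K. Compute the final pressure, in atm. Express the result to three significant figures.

P₃ ≈ 0.149 atm

Adiabatic step (PV^γ = const): P₂ = 3.66×(1/24.6)^(1.09) = 0.1115 atm; T₂ = 362×(1/24.6)^(0.09) = 271.3 K.
Isochoric: P₃ = P₂(T₃/T₂) = 0.1115 × (362/271.3) = 0.1488 atm.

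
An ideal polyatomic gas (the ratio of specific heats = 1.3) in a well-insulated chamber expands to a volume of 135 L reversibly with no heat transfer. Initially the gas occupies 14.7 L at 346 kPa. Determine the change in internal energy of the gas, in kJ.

ΔU ≈ -8.24 kJ

P₂ = P₁(V₁/V₂)^γ = 346×(14.7/135)^(1.3) = 19.37 kPa.
For a reversible adiabat, W_by_gas = (P₁V₁ − P₂V₂)/(γ−1).
W_by = (346000×0.0147 − 19370×0.135) / (0.3) = 8237 J.
Q = 0 ⇒ ΔU = −W_by = -8237 J.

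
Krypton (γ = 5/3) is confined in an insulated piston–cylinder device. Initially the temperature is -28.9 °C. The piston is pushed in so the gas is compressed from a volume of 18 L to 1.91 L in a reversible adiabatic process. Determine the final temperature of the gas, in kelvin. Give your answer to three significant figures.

T₂ ≈ 1090 K

Adiabatic: T₁V₁^(γ−1) = T₂V₂^(γ−1) ⇒ T₂ = T₁ (V₁/V₂)^(γ−1).
T₁ = -28.9 °C = 244.2 K.
T₂ = 244.2 × (18/1.91)^(2/3) = 1090 K.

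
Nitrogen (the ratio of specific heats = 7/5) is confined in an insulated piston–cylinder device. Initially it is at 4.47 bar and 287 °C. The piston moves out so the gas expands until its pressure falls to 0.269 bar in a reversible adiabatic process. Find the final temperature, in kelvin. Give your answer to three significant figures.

T₂ ≈ 251 K

Adiabatic: T₂/T₁ = (P₂/P₁)^((γ−1)/γ).
T₁ = 287 °C = 560.1 K.
T₂ = 560.1 × (0.269/4.47)^(2/7) = 250.9 K.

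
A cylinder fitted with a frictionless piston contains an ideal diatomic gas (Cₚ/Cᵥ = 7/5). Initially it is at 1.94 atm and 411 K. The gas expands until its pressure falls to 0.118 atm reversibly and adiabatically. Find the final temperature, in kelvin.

Adiabatic: T₂/T₁ = (P₂/P₁)^((γ−1)/γ).
T₂ = 411 × (0.118/1.94)^(2/7) = 184.7 K.

T₂ ≈ 185 K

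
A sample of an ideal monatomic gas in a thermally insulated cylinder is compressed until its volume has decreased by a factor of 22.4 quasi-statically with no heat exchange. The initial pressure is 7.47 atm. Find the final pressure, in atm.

P₂ ≈ 1330 atm

Adiabatic: P₁V₁^γ = P₂V₂^γ ⇒ P₂ = P₁ (V₁/V₂)^γ.
For a monatomic ideal gas γ = 5/3.
P₂ = 7.47 × 22.4^(5/3) = 1330 atm.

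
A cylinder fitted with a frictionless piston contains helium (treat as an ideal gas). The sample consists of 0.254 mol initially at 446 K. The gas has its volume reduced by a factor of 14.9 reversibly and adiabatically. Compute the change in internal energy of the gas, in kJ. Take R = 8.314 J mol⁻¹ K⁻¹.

Adiabatic: T₁V₁^(γ−1) = T₂V₂^(γ−1) ⇒ T₂ = T₁ (V₁/V₂)^(γ−1).
γ = 5/3 for a monatomic ideal gas, so γ−1 = 2/3.
T₂ = 446 × 14.9^(2/3) = 2701 K.
Q = 0, so ΔU = W_on_gas = nCᵥΔT with Cᵥ = R/(γ−1) = 12.47 J/(mol·K).
ΔU = 0.254 × 12.47 × (2701 − 446) = 7142 J.

ΔU ≈ 7.14 kJ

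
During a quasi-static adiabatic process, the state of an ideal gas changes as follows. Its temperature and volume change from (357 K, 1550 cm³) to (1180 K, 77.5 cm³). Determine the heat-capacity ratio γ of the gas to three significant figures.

γ ≈ 1.40

TV^(γ−1) = const ⇒ γ − 1 = ln(T₂/T₁) / ln(V₁/V₂).
γ = 1 + ln(1180/357) / ln(1550/77.5) = 1.399.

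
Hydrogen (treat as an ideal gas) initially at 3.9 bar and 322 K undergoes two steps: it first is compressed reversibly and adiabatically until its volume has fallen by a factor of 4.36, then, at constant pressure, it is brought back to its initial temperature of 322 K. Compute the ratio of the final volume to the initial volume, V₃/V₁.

For a diatomic ideal gas γ = 7/5.
Adiabatic step: V₂/V₁ = 0.2294; T₂ = T₁·4.36^(2/5) = 580.3 K.
Isobaric step: V₃/V₂ = T₃/T₂ = 322/580.3.
V₃/V₁ = (V₂/V₁)(V₃/V₂) = 0.2294 × (322/580.3) = 0.1273.

V₃/V₁ ≈ 0.127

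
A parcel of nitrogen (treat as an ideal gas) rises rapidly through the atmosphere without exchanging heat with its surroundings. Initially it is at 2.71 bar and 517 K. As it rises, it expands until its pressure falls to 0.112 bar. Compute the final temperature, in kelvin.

Along an adiabat T P^((1−γ)/γ) is constant, so T₂ = T₁ (P₂/P₁)^((γ−1)/γ).
For a diatomic ideal gas γ = 7/5, so (γ−1)/γ = 2/7.
T₂ = 517 × (0.112/2.71)^(2/7) = 208 K.

T₂ ≈ 208 K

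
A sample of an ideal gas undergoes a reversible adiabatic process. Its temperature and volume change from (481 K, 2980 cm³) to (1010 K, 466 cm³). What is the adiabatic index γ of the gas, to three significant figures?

γ ≈ 1.40

TV^(γ−1) = const ⇒ γ − 1 = ln(T₂/T₁) / ln(V₁/V₂).
γ = 1 + ln(1010/481) / ln(2980/466) = 1.4.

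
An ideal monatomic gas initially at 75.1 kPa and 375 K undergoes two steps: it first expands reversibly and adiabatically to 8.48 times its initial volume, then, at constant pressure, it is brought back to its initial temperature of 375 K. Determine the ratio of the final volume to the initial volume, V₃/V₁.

V₃/V₁ ≈ 35.3

For a monatomic ideal gas γ = 5/3.
Adiabatic step: V₂/V₁ = 8.48; T₂ = T₁·(1/8.48)^(2/3) = 90.18 K.
Isobaric step: V₃/V₂ = T₃/T₂ = 375/90.18.
V₃/V₁ = (V₂/V₁)(V₃/V₂) = 8.48 × (375/90.18) = 35.26.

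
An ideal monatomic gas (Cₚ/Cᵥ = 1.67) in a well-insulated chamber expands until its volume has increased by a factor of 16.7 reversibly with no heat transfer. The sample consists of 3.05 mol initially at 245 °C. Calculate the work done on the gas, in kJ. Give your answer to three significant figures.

For a reversible adiabat TV^(γ−1) is constant, so T₂ = T₁ (V₁/V₂)^(γ−1).
T₁ = 245 °C = 518.1 K.
T₂ = 518.1 × (1/16.7)^(0.67) = 78.57 K.
Q = 0, so ΔU = W_on_gas = nCᵥΔT with Cᵥ = R/(γ−1) = 12.41 J/(mol·K).
ΔU = 3.05 × 12.41 × (78.57 − 518.1) = -16640 J.

W ≈ -16.6 kJ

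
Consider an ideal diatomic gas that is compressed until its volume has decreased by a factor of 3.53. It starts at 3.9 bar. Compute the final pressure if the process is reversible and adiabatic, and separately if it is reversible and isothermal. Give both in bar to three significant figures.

adiabatic: 22.8 bar; isothermal: 13.8 bar

For a diatomic ideal gas γ = 7/5.
Isothermal: P₂ = P₁(V₁/V₂) = 3.9×3.53 = 13.77 bar.
Adiabatic: P₂ = P₁(V₁/V₂)^γ = 3.9×3.53^(7/5) = 22.8 bar.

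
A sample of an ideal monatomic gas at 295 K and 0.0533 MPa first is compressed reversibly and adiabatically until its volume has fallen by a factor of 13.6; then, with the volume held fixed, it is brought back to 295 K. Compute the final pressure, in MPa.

P₃ ≈ 0.725 MPa

For a monatomic ideal gas γ = 5/3.
Adiabatic step (PV^γ = const): P₂ = 0.0533×13.6^(5/3) = 4.13 MPa; T₂ = 295×13.6^(2/3) = 1681 K.
Isochoric: P₃ = P₂(T₃/T₂) = 4.13 × (295/1681) = 0.7249 MPa.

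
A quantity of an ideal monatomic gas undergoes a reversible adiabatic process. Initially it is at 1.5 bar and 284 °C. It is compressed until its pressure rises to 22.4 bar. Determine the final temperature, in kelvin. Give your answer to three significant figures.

T₂ ≈ 1640 K

Adiabatic: T₂/T₁ = (P₂/P₁)^((γ−1)/γ).
For a monatomic ideal gas γ = 5/3, so (γ−1)/γ = 2/5.
T₁ = 284 °C = 557.1 K.
T₂ = 557.1 × (22.4/1.5)^(2/5) = 1643 K.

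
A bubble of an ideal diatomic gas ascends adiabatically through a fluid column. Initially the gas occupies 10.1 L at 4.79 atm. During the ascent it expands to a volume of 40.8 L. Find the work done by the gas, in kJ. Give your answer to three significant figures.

γ = 7/5 for a diatomic ideal gas.
P₂ = P₁(V₁/V₂)^γ = 4.79×(10.1/40.8)^(7/5) = 0.6784 atm.
For a reversible adiabat, W_by_gas = (P₁V₁ − P₂V₂)/(γ−1).
W_by = (485300×0.0101 − 68730×0.0408) / (2/5) = 5244 J.

W ≈ 5.24 kJ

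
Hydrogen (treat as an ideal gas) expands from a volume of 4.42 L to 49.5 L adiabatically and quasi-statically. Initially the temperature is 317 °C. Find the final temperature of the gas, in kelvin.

T₂ ≈ 225 K

Adiabatic: T₁V₁^(γ−1) = T₂V₂^(γ−1) ⇒ T₂ = T₁ (V₁/V₂)^(γ−1).
For a diatomic ideal gas γ = 7/5, so γ−1 = 2/5.
T₁ = 317 °C = 590.1 K.
T₂ = 590.1 × (4.42/49.5)^(2/5) = 224.5 K.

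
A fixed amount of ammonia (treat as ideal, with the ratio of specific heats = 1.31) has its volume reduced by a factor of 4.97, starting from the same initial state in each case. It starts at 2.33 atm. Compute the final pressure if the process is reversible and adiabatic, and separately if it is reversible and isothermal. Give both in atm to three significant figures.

Isothermal: P₂ = P₁(V₁/V₂) = 2.33×4.97 = 11.58 atm.
Adiabatic: P₂ = P₁(V₁/V₂)^γ = 2.33×4.97^(1.31) = 19.04 atm.

adiabatic: 19.0 atm; isothermal: 11.6 atm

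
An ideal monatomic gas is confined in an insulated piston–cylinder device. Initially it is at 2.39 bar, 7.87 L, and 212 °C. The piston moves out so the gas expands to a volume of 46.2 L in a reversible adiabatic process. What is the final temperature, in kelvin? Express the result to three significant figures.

For a reversible adiabat TV^(γ−1) is constant, so T₂ = T₁ (V₁/V₂)^(γ−1).
γ = 5/3 for a monatomic ideal gas.
T₁ = 212 °C = 485.1 K.
T₂ = 485.1 × (7.87/46.2)^(2/3) = 149.1 K.

T₂ ≈ 149 K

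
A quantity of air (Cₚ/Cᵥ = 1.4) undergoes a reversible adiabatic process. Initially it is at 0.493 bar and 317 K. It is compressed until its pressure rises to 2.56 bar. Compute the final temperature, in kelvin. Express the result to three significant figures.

Along an adiabat T P^((1−γ)/γ) is constant, so T₂ = T₁ (P₂/P₁)^((γ−1)/γ).
T₂ = 317 × (2.56/0.493)^(0.286) = 507.5 K.

T₂ ≈ 508 K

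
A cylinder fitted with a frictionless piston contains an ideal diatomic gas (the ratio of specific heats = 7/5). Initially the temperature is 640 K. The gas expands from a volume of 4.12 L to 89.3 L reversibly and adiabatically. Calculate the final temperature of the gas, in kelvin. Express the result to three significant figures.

For a reversible adiabat TV^(γ−1) is constant, so T₂ = T₁ (V₁/V₂)^(γ−1).
T₂ = 640 × (4.12/89.3)^(2/5) = 187 K.

T₂ ≈ 187 K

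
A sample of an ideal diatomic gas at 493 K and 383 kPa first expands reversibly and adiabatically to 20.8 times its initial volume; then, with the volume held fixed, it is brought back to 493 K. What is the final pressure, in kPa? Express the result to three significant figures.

P₃ ≈ 18.4 kPa

For a diatomic ideal gas γ = 7/5.
Adiabatic step (PV^γ = const): P₂ = 383×(1/20.8)^(7/5) = 5.469 kPa; T₂ = 493×(1/20.8)^(2/5) = 146.4 K.
Isochoric: P₃ = P₂(T₃/T₂) = 5.469 × (493/146.4) = 18.41 kPa.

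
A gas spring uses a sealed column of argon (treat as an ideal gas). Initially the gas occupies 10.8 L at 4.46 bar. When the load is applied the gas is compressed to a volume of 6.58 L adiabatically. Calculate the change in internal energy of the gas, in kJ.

γ = 5/3 for a monatomic ideal gas.
P₂ = P₁(V₁/V₂)^γ = 4.46×(10.8/6.58)^(5/3) = 10.19 bar.
For a reversible adiabat, W_by_gas = (P₁V₁ − P₂V₂)/(γ−1).
W_by = (446000×0.0108 − 1.019×10^6×0.00658) / (2/3) = -2828 J.
Q = 0 ⇒ ΔU = −W_by = 2828 J.

ΔU ≈ 2.83 kJ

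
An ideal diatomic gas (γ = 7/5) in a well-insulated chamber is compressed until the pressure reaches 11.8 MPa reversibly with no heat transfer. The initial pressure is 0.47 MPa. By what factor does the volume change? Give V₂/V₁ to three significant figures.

V₂/V₁ ≈ 0.100

From PV^γ = const, V₂/V₁ = (P₁/P₂)^(1/γ).
V₂/V₁ = (0.47/11.8)^(5/7) = 0.1.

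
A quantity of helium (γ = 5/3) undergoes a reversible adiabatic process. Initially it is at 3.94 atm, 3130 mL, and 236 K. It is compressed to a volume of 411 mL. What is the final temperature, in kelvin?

Adiabatic: T₁V₁^(γ−1) = T₂V₂^(γ−1) ⇒ T₂ = T₁ (V₁/V₂)^(γ−1).
T₂ = 236 × (3130/411)^(2/3) = 913.5 K.

T₂ ≈ 914 K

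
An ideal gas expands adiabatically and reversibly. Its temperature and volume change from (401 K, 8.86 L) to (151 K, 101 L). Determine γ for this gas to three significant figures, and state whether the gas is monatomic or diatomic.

TV^(γ−1) = const ⇒ γ − 1 = ln(T₂/T₁) / ln(V₁/V₂).
γ = 1 + ln(151/401) / ln(8.86/101) = 1.401.
γ ≈ 1.40 is close to 7/5, so the gas is diatomic.

γ ≈ 1.40; diatomic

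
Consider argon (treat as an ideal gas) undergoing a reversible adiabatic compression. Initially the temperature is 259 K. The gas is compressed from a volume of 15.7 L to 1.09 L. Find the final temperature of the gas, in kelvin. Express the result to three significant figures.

T₂ ≈ 1530 K

Adiabatic: T₁V₁^(γ−1) = T₂V₂^(γ−1) ⇒ T₂ = T₁ (V₁/V₂)^(γ−1).
For a monatomic ideal gas γ = 5/3, so γ−1 = 2/3.
T₂ = 259 × (15.7/1.09)^(2/3) = 1533 K.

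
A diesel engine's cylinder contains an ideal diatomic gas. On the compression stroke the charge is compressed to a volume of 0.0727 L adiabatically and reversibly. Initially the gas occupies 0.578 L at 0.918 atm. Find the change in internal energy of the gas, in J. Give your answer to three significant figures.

γ = 7/5 for a diatomic ideal gas.
P₂ = P₁(V₁/V₂)^γ = 0.918×(0.578/0.0727)^(7/5) = 16.73 atm.
For a reversible adiabat, W_by_gas = (P₁V₁ − P₂V₂)/(γ−1).
W_by = (93020×0.000578 − 1.695×10^6×7.27×10^-5) / (2/5) = -173.6 J.
Q = 0 ⇒ ΔU = −W_by = 173.6 J.

ΔU ≈ 174 J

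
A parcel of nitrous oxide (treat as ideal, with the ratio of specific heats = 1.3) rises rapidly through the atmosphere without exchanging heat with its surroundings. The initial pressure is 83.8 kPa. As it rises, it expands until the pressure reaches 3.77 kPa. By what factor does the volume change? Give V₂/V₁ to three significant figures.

V₂/V₁ ≈ 10.9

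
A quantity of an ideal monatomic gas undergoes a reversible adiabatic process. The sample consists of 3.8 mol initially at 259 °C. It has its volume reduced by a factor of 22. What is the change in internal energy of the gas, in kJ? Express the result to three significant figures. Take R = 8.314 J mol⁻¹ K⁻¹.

Adiabatic: T₁V₁^(γ−1) = T₂V₂^(γ−1) ⇒ T₂ = T₁ (V₁/V₂)^(γ−1).
γ = 5/3 for a monatomic ideal gas, so γ−1 = 2/3.
T₁ = 259 °C = 532.1 K.
T₂ = 532.1 × 22^(2/3) = 4178 K.
Q = 0, so ΔU = W_on_gas = nCᵥΔT with Cᵥ = R/(γ−1) = 12.47 J/(mol·K).
ΔU = 3.8 × 12.47 × (4178 − 532.1) = 172800 J.

ΔU ≈ 173 kJ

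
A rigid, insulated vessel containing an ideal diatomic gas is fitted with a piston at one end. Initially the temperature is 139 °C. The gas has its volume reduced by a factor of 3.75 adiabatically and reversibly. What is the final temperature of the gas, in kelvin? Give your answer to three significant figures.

T₂ ≈ 699 K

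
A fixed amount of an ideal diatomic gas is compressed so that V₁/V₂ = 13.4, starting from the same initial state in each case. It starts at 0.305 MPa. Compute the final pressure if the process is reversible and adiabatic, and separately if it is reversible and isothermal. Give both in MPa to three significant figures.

adiabatic: 11.5 MPa; isothermal: 4.09 MPa

For a diatomic ideal gas γ = 7/5.
Isothermal: P₂ = P₁(V₁/V₂) = 0.305×13.4 = 4.087 MPa.
Adiabatic: P₂ = P₁(V₁/V₂)^γ = 0.305×13.4^(7/5) = 11.54 MPa.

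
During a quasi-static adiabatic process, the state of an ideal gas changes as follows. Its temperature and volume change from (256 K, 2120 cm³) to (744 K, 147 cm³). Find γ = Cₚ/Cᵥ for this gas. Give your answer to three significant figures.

TV^(γ−1) = const ⇒ γ − 1 = ln(T₂/T₁) / ln(V₁/V₂).
γ = 1 + ln(744/256) / ln(2120/147) = 1.4.

γ ≈ 1.40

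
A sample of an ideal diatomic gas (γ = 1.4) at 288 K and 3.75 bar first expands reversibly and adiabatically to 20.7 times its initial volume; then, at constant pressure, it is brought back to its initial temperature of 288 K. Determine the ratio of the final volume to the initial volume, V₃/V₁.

Adiabatic step: V₂/V₁ = 20.7; T₂ = T₁·(1/20.7)^(0.4) = 85.7 K.
Isobaric step: V₃/V₂ = T₃/T₂ = 288/85.7.
V₃/V₁ = (V₂/V₁)(V₃/V₂) = 20.7 × (288/85.7) = 69.56.

V₃/V₁ ≈ 69.6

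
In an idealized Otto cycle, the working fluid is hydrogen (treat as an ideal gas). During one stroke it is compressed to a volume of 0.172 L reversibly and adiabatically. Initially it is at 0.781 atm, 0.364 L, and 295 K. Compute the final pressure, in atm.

Adiabatic: P₁V₁^γ = P₂V₂^γ ⇒ P₂ = P₁ (V₁/V₂)^γ.
γ = 7/5 for a diatomic ideal gas.
P₂ = 0.781 × (0.364/0.172)^(7/5) = 2.231 atm.

P₂ ≈ 2.23 atm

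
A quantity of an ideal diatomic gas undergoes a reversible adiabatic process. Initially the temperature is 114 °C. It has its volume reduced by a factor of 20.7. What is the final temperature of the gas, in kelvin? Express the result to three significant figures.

T₂ ≈ 1300 K

Adiabatic: T₁V₁^(γ−1) = T₂V₂^(γ−1) ⇒ T₂ = T₁ (V₁/V₂)^(γ−1).
For a diatomic ideal gas γ = 7/5, so γ−1 = 2/5.
T₁ = 114 °C = 387.1 K.
T₂ = 387.1 × 20.7^(2/5) = 1301 K.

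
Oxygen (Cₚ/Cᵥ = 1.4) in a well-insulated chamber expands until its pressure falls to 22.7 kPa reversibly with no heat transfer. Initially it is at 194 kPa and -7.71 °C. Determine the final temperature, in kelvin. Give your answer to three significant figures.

T₂ ≈ 144 K

Adiabatic: T₂/T₁ = (P₂/P₁)^((γ−1)/γ).
T₁ = -7.71 °C = 265.4 K.
T₂ = 265.4 × (22.7/194)^(0.286) = 143.8 K.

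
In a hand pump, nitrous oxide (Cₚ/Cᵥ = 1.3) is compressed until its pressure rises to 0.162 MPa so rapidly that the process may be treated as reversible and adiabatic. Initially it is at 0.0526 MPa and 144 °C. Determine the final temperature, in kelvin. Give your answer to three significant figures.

Adiabatic: T₂/T₁ = (P₂/P₁)^((γ−1)/γ).
T₁ = 144 °C = 417.1 K.
T₂ = 417.1 × (0.162/0.0526)^(0.231) = 540.8 K.

T₂ ≈ 541 K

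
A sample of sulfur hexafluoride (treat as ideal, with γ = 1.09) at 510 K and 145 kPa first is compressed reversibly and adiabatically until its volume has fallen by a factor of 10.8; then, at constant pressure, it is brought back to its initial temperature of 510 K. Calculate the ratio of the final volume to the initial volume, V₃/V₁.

Adiabatic step: V₂/V₁ = 0.09259; T₂ = T₁·10.8^(0.09) = 631.8 K.
Isobaric step: V₃/V₂ = T₃/T₂ = 510/631.8.
V₃/V₁ = (V₂/V₁)(V₃/V₂) = 0.09259 × (510/631.8) = 0.07474.

V₃/V₁ ≈ 0.0747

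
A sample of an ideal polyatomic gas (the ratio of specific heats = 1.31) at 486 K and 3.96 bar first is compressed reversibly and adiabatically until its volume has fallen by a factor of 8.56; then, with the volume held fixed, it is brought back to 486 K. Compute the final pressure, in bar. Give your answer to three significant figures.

Adiabatic step (PV^γ = const): P₂ = 3.96×8.56^(1.31) = 65.95 bar; T₂ = 486×8.56^(0.31) = 945.6 K.
Isochoric: P₃ = P₂(T₃/T₂) = 65.95 × (486/945.6) = 33.9 bar.

P₃ ≈ 33.9 bar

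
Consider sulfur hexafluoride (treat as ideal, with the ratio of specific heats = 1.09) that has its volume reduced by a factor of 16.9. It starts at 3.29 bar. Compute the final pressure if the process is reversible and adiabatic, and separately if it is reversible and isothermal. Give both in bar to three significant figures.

Isothermal: P₂ = P₁(V₁/V₂) = 3.29×16.9 = 55.6 bar.
Adiabatic: P₂ = P₁(V₁/V₂)^γ = 3.29×16.9^(1.09) = 71.71 bar.

adiabatic: 71.7 bar; isothermal: 55.6 bar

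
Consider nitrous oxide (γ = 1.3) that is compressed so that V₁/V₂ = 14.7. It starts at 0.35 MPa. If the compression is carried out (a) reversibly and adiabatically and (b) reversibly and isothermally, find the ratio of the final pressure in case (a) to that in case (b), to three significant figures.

P_adiabatic / P_isothermal ≈ 2.24

Isothermal: P_b = P₁(V₁/V₂) = 0.35×14.7.
Adiabatic: P_a = P₁(V₁/V₂)^γ = 0.35×14.7^(1.3).
P_a/P_b = (V₁/V₂)^(γ−1) = 14.7^(0.3) = 2.24.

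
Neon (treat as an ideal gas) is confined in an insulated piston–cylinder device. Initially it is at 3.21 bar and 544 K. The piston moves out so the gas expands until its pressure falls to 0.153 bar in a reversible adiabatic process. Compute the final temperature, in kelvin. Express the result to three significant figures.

T₂ ≈ 161 K

Along an adiabat T P^((1−γ)/γ) is constant, so T₂ = T₁ (P₂/P₁)^((γ−1)/γ).
For a monatomic ideal gas γ = 5/3, so (γ−1)/γ = 2/5.
T₂ = 544 × (0.153/3.21)^(2/5) = 161 K.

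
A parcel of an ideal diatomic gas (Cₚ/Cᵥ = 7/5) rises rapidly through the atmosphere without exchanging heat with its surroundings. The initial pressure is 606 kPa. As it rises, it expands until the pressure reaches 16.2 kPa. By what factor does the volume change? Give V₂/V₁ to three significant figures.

V₂/V₁ ≈ 13.3

From PV^γ = const, V₂/V₁ = (P₁/P₂)^(1/γ).
V₂/V₁ = (606/16.2)^(5/7) = 13.29.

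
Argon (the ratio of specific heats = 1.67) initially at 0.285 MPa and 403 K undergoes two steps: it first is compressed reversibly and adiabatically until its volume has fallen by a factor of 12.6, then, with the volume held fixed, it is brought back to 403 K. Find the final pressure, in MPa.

Adiabatic step (PV^γ = const): P₂ = 0.285×12.6^(1.67) = 19.61 MPa; T₂ = 403×12.6^(0.67) = 2201 K.
Isochoric: P₃ = P₂(T₃/T₂) = 19.61 × (403/2201) = 3.591 MPa.

P₃ ≈ 3.59 MPa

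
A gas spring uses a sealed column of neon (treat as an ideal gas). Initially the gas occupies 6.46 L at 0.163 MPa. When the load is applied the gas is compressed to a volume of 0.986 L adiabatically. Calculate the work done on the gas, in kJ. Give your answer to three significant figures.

W ≈ 3.95 kJ

γ = 5/3 for a monatomic ideal gas.
P₂ = P₁(V₁/V₂)^γ = 0.163×(6.46/0.986)^(5/3) = 3.739 MPa.
For a reversible adiabat, W_by_gas = (P₁V₁ − P₂V₂)/(γ−1).
W_by = (163000×0.00646 − 3.739×10^6×0.000986) / (2/3) = -3951 J.
W_on_gas = −W_by = 3951 J.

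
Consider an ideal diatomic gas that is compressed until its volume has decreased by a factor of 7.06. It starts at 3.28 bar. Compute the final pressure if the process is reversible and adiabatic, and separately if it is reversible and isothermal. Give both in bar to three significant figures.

For a diatomic ideal gas γ = 7/5.
Isothermal: P₂ = P₁(V₁/V₂) = 3.28×7.06 = 23.16 bar.
Adiabatic: P₂ = P₁(V₁/V₂)^γ = 3.28×7.06^(7/5) = 50.61 bar.

adiabatic: 50.6 bar; isothermal: 23.2 bar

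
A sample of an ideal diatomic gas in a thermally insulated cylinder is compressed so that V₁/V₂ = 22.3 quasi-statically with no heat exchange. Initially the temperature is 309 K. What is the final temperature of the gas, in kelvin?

T₂ ≈ 1070 K

For a reversible adiabat TV^(γ−1) is constant, so T₂ = T₁ (V₁/V₂)^(γ−1).
For a diatomic ideal gas γ = 7/5, so γ−1 = 2/5.
T₂ = 309 × 22.3^(2/5) = 1070 K.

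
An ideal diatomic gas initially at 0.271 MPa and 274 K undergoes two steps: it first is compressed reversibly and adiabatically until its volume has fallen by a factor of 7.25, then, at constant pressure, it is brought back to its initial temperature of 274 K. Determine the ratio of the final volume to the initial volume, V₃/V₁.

V₃/V₁ ≈ 0.0624

For a diatomic ideal gas γ = 7/5.
Adiabatic step: V₂/V₁ = 0.1379; T₂ = T₁·7.25^(2/5) = 605.2 K.
Isobaric step: V₃/V₂ = T₃/T₂ = 274/605.2.
V₃/V₁ = (V₂/V₁)(V₃/V₂) = 0.1379 × (274/605.2) = 0.06245.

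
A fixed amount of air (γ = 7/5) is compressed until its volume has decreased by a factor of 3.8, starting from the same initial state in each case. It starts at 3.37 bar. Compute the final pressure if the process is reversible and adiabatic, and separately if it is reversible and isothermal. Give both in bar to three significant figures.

adiabatic: 21.8 bar; isothermal: 12.8 bar

Isothermal: P₂ = P₁(V₁/V₂) = 3.37×3.8 = 12.81 bar.
Adiabatic: P₂ = P₁(V₁/V₂)^γ = 3.37×3.8^(7/5) = 21.84 bar.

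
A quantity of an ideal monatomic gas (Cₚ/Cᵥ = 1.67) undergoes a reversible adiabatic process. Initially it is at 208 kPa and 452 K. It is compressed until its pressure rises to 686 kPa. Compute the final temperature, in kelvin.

T₂ ≈ 730 K

Adiabatic: T₂/T₁ = (P₂/P₁)^((γ−1)/γ).
T₂ = 452 × (686/208)^(0.401) = 729.6 K.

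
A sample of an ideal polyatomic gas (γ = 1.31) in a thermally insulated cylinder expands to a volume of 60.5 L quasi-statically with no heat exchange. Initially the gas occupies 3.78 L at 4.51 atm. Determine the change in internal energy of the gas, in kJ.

ΔU ≈ -3.21 kJ

P₂ = P₁(V₁/V₂)^γ = 4.51×(3.78/60.5)^(1.31) = 0.1193 atm.
For a reversible adiabat, W_by_gas = (P₁V₁ − P₂V₂)/(γ−1).
W_by = (457000×0.00378 − 12090×0.0605) / (0.31) = 3213 J.
Q = 0 ⇒ ΔU = −W_by = -3213 J.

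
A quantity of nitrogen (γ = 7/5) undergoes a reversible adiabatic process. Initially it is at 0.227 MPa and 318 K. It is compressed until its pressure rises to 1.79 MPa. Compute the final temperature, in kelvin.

Along an adiabat T P^((1−γ)/γ) is constant, so T₂ = T₁ (P₂/P₁)^((γ−1)/γ).
T₂ = 318 × (1.79/0.227)^(2/7) = 573.7 K.

T₂ ≈ 574 K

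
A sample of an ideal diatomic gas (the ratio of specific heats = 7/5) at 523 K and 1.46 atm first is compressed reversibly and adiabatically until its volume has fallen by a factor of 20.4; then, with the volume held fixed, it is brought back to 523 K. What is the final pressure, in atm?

P₃ ≈ 29.8 atm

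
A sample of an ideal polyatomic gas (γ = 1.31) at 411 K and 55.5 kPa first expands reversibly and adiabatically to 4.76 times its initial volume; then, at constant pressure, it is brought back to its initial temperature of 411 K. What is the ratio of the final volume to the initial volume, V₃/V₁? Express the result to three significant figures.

Adiabatic step: V₂/V₁ = 4.76; T₂ = T₁·(1/4.76)^(0.31) = 253.4 K.
Isobaric step: V₃/V₂ = T₃/T₂ = 411/253.4.
V₃/V₁ = (V₂/V₁)(V₃/V₂) = 4.76 × (411/253.4) = 7.721.

V₃/V₁ ≈ 7.72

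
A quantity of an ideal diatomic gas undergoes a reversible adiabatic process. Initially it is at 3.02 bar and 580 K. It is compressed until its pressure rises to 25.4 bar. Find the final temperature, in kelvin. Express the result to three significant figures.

Along an adiabat T P^((1−γ)/γ) is constant, so T₂ = T₁ (P₂/P₁)^((γ−1)/γ).
For a diatomic ideal gas γ = 7/5, so (γ−1)/γ = 2/7.
T₂ = 580 × (25.4/3.02)^(2/7) = 1066 K.

T₂ ≈ 1070 K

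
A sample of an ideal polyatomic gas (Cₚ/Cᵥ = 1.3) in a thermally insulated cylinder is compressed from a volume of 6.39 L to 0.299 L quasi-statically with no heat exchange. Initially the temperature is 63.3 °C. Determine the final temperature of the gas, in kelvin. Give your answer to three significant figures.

T₂ ≈ 843 K

For a reversible adiabat TV^(γ−1) is constant, so T₂ = T₁ (V₁/V₂)^(γ−1).
T₁ = 63.3 °C = 336.4 K.
T₂ = 336.4 × (6.39/0.299)^(0.3) = 843.1 K.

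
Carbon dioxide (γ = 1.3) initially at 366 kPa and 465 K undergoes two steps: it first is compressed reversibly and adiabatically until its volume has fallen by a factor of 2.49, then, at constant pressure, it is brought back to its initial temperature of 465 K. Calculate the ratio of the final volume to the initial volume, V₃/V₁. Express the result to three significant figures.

V₃/V₁ ≈ 0.305

Adiabatic step: V₂/V₁ = 0.4016; T₂ = T₁·2.49^(0.3) = 611.4 K.
Isobaric step: V₃/V₂ = T₃/T₂ = 465/611.4.
V₃/V₁ = (V₂/V₁)(V₃/V₂) = 0.4016 × (465/611.4) = 0.3055.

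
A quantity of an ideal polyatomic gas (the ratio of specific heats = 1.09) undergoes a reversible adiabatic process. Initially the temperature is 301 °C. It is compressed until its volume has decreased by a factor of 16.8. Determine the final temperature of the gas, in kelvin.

T₂ ≈ 740 K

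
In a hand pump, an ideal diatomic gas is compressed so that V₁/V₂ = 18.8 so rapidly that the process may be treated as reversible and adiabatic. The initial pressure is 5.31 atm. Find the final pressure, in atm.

P₂ ≈ 323 atm

Since PV^γ is constant along a reversible adiabat, P₂ = P₁ (V₁/V₂)^γ.
For a diatomic ideal gas γ = 7/5.
P₂ = 5.31 × 18.8^(7/5) = 322.8 atm.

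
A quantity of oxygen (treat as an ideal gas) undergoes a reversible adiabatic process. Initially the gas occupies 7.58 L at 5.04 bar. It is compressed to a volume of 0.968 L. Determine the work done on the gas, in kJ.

γ = 7/5 for a diatomic ideal gas.
P₂ = P₁(V₁/V₂)^γ = 5.04×(7.58/0.968)^(7/5) = 89.9 bar.
For a reversible adiabat, W_by_gas = (P₁V₁ − P₂V₂)/(γ−1).
W_by = (504000×0.00758 − 8.99×10^6×0.000968) / (2/5) = -12200 J.
W_on_gas = −W_by = 12200 J.

W ≈ 12.2 kJ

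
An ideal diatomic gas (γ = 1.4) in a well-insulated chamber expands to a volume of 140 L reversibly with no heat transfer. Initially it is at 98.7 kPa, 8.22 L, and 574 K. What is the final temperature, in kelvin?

Adiabatic: T₁V₁^(γ−1) = T₂V₂^(γ−1) ⇒ T₂ = T₁ (V₁/V₂)^(γ−1).
T₂ = 574 × (8.22/140)^(0.4) = 184.7 K.

T₂ ≈ 185 K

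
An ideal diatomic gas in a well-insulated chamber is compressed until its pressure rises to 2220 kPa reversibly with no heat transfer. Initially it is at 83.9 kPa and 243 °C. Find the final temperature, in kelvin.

T₂ ≈ 1320 K

Adiabatic: T₂/T₁ = (P₂/P₁)^((γ−1)/γ).
For a diatomic ideal gas γ = 7/5, so (γ−1)/γ = 2/7.
T₁ = 243 °C = 516.1 K.
T₂ = 516.1 × (2220/83.9)^(2/7) = 1316 K.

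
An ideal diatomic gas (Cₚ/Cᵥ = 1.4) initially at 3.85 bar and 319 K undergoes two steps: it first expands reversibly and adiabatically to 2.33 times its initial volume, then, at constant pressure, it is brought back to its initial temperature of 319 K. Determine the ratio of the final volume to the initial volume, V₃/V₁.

Adiabatic step: V₂/V₁ = 2.33; T₂ = T₁·(1/2.33)^(0.4) = 227.4 K.
Isobaric step: V₃/V₂ = T₃/T₂ = 319/227.4.
V₃/V₁ = (V₂/V₁)(V₃/V₂) = 2.33 × (319/227.4) = 3.268.

V₃/V₁ ≈ 3.27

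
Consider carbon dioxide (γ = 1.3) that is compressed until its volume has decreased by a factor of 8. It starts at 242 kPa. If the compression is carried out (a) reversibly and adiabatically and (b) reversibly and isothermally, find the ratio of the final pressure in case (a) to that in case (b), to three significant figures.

P_adiabatic / P_isothermal ≈ 1.87

Isothermal: P_b = P₁(V₁/V₂) = 242×8.
Adiabatic: P_a = P₁(V₁/V₂)^γ = 242×8^(1.3).
P_a/P_b = (V₁/V₂)^(γ−1) = 8^(0.3) = 1.866.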